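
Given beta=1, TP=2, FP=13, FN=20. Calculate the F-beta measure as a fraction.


P = TP/(TP+FP) = 2/15 = 2/15
R = TP/(TP+FN) = 2/22 = 1/11
beta^2 = 1^2 = 1
(1 + beta^2) = 2
Numerator = (1+beta^2)*P*R = 4/165
Denominator = beta^2*P + R = 2/15 + 1/11 = 37/165
F_beta = 4/37

4/37


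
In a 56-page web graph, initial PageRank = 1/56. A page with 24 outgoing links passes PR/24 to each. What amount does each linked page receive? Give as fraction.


Initial PR = 1/56 = 1/56
Outlinks = 24
Contribution per link = PR / outlinks
= 1/56 / 24
= 1/1344

1/1344


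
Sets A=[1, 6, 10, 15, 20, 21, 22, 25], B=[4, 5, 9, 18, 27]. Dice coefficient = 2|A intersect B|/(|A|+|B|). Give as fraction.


A intersect B = []
|A intersect B| = 0
|A| = 8, |B| = 5
Dice = 2*0 / (8+5)
= 0 / 13 = 0

0


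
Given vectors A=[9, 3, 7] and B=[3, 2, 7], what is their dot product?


Dot product = sum of element-wise products
A[0]*B[0] = 9*3 = 27
A[1]*B[1] = 3*2 = 6
A[2]*B[2] = 7*7 = 49
Sum = 27 + 6 + 49 = 82

82


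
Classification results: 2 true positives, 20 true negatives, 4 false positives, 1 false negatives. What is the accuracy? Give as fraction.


Accuracy = (TP + TN) / (TP + TN + FP + FN)
TP + TN = 2 + 20 = 22
Total = 2 + 20 + 4 + 1 = 27
Accuracy = 22 / 27 = 22/27

22/27


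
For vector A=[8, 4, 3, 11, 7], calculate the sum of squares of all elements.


|A|^2 = sum of squared components
A[0]^2 = 8^2 = 64
A[1]^2 = 4^2 = 16
A[2]^2 = 3^2 = 9
A[3]^2 = 11^2 = 121
A[4]^2 = 7^2 = 49
Sum = 64 + 16 + 9 + 121 + 49 = 259

259


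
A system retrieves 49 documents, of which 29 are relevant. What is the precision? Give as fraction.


Precision = relevant_retrieved / total_retrieved
= 29 / 49
= 29 / (29 + 20)
= 29/49

29/49


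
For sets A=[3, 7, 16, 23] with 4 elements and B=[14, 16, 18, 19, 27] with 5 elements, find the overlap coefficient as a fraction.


A intersect B = [16]
|A intersect B| = 1
min(|A|, |B|) = min(4, 5) = 4
Overlap = 1 / 4 = 1/4

1/4


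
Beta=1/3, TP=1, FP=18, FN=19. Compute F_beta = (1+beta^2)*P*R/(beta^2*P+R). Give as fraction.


P = TP/(TP+FP) = 1/19 = 1/19
R = TP/(TP+FN) = 1/20 = 1/20
beta^2 = 1/3^2 = 1/9
(1 + beta^2) = 10/9
Numerator = (1+beta^2)*P*R = 1/342
Denominator = beta^2*P + R = 1/171 + 1/20 = 191/3420
F_beta = 10/191

10/191


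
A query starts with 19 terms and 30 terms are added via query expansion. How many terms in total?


Original terms: 19
Expansion terms: 30
Total = 19 + 30 = 49

49


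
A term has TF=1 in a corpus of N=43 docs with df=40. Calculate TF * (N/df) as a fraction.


TF * (N/df)
= 1 * (43/40)
= 1 * 43/40
= 43/40

43/40


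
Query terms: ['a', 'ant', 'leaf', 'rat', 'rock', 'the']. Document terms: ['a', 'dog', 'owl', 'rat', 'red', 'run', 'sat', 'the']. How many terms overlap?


Query terms: ['a', 'ant', 'leaf', 'rat', 'rock', 'the']
Document terms: ['a', 'dog', 'owl', 'rat', 'red', 'run', 'sat', 'the']
Common terms: ['a', 'rat', 'the']
Overlap count = 3

3


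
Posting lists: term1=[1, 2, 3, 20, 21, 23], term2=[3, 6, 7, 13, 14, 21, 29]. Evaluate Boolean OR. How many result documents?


Boolean OR: find union of posting lists
term1 docs: [1, 2, 3, 20, 21, 23]
term2 docs: [3, 6, 7, 13, 14, 21, 29]
Union: [1, 2, 3, 6, 7, 13, 14, 20, 21, 23, 29]
|union| = 11

11


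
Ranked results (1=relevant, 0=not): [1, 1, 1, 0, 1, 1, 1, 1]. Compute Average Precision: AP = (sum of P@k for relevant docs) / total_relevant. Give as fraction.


Computing P@k for each relevant position:
Position 1: relevant, P@1 = 1/1 = 1
Position 2: relevant, P@2 = 2/2 = 1
Position 3: relevant, P@3 = 3/3 = 1
Position 4: not relevant
Position 5: relevant, P@5 = 4/5 = 4/5
Position 6: relevant, P@6 = 5/6 = 5/6
Position 7: relevant, P@7 = 6/7 = 6/7
Position 8: relevant, P@8 = 7/8 = 7/8
Sum of P@k = 1 + 1 + 1 + 4/5 + 5/6 + 6/7 + 7/8 = 5347/840
AP = 5347/840 / 7 = 5347/5880

5347/5880


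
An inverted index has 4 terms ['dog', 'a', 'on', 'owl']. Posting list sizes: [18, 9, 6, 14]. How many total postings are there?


Summing posting list sizes:
'dog': 18 postings
'a': 9 postings
'on': 6 postings
'owl': 14 postings
Total = 18 + 9 + 6 + 14 = 47

47


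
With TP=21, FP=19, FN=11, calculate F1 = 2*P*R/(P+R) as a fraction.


F1 = 2 * P * R / (P + R)
P = TP/(TP+FP) = 21/40 = 21/40
R = TP/(TP+FN) = 21/32 = 21/32
2 * P * R = 2 * 21/40 * 21/32 = 441/640
P + R = 21/40 + 21/32 = 189/160
F1 = 441/640 / 189/160 = 7/12

7/12


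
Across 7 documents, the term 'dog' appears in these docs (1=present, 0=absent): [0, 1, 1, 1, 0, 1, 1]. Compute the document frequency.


Checking each document for 'dog':
Doc 1: absent
Doc 2: present
Doc 3: present
Doc 4: present
Doc 5: absent
Doc 6: present
Doc 7: present
df = sum of presences = 0 + 1 + 1 + 1 + 0 + 1 + 1 = 5

5


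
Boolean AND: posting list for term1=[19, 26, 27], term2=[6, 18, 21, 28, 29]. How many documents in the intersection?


Boolean AND: find intersection of posting lists
term1 docs: [19, 26, 27]
term2 docs: [6, 18, 21, 28, 29]
Intersection: []
|intersection| = 0

0


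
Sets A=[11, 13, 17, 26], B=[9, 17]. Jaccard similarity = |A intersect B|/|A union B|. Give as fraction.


A intersect B = [17]
|A intersect B| = 1
A union B = [9, 11, 13, 17, 26]
|A union B| = 5
Jaccard = 1/5 = 1/5

1/5


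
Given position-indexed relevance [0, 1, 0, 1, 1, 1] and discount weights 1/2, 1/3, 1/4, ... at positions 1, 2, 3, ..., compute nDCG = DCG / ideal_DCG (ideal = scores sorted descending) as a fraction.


Position discount weights w_i = 1/(i+1) for i=1..6:
Weights = [1/2, 1/3, 1/4, 1/5, 1/6, 1/7]
Actual relevance: [0, 1, 0, 1, 1, 1]
DCG = 0/2 + 1/3 + 0/4 + 1/5 + 1/6 + 1/7 = 59/70
Ideal relevance (sorted desc): [1, 1, 1, 1, 0, 0]
Ideal DCG = 1/2 + 1/3 + 1/4 + 1/5 + 0/6 + 0/7 = 77/60
nDCG = DCG / ideal_DCG = 59/70 / 77/60 = 354/539

354/539


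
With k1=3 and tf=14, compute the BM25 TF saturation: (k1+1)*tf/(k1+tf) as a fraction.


BM25 TF component = (k1+1)*tf / (k1+tf)
k1 = 3, tf = 14
Numerator = (3+1)*14 = 56
Denominator = 3 + 14 = 17
= 56/17 = 56/17

56/17


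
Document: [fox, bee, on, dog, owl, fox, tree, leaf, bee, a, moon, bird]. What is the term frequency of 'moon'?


Document has 12 words
Scanning for 'moon':
Found at positions: [10]
Count = 1

1


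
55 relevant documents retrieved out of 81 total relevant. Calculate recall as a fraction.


Recall = retrieved_relevant / total_relevant
= 55 / 81
= 55 / (55 + 26)
= 55/81

55/81


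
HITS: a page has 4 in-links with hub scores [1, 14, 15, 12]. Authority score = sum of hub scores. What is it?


Authority = sum of hub scores of in-linkers
In-link 1: hub score = 1
In-link 2: hub score = 14
In-link 3: hub score = 15
In-link 4: hub score = 12
Authority = 1 + 14 + 15 + 12 = 42

42


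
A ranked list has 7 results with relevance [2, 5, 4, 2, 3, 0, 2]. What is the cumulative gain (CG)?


Cumulative Gain = sum of relevance scores
Position 1: rel=2, running sum=2
Position 2: rel=5, running sum=7
Position 3: rel=4, running sum=11
Position 4: rel=2, running sum=13
Position 5: rel=3, running sum=16
Position 6: rel=0, running sum=16
Position 7: rel=2, running sum=18
CG = 18

18


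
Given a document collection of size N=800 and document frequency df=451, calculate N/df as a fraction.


IDF ratio = N / df
= 800 / 451
= 800/451

800/451


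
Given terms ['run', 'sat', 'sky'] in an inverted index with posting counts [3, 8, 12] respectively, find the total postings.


Summing posting list sizes:
'run': 3 postings
'sat': 8 postings
'sky': 12 postings
Total = 3 + 8 + 12 = 23

23


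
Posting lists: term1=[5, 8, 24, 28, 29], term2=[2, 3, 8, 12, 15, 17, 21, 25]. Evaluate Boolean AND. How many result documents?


Boolean AND: find intersection of posting lists
term1 docs: [5, 8, 24, 28, 29]
term2 docs: [2, 3, 8, 12, 15, 17, 21, 25]
Intersection: [8]
|intersection| = 1

1


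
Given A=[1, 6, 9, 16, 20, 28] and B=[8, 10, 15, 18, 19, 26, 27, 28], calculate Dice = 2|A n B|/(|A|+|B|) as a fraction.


A intersect B = [28]
|A intersect B| = 1
|A| = 6, |B| = 8
Dice = 2*1 / (6+8)
= 2 / 14 = 1/7

1/7


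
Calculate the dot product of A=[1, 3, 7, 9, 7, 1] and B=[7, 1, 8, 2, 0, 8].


Dot product = sum of element-wise products
A[0]*B[0] = 1*7 = 7
A[1]*B[1] = 3*1 = 3
A[2]*B[2] = 7*8 = 56
A[3]*B[3] = 9*2 = 18
A[4]*B[4] = 7*0 = 0
A[5]*B[5] = 1*8 = 8
Sum = 7 + 3 + 56 + 18 + 0 + 8 = 92

92


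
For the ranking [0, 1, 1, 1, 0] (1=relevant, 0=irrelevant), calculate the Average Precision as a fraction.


Computing P@k for each relevant position:
Position 1: not relevant
Position 2: relevant, P@2 = 1/2 = 1/2
Position 3: relevant, P@3 = 2/3 = 2/3
Position 4: relevant, P@4 = 3/4 = 3/4
Position 5: not relevant
Sum of P@k = 1/2 + 2/3 + 3/4 = 23/12
AP = 23/12 / 3 = 23/36

23/36


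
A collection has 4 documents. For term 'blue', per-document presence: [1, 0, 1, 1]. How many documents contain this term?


Checking each document for 'blue':
Doc 1: present
Doc 2: absent
Doc 3: present
Doc 4: present
df = sum of presences = 1 + 0 + 1 + 1 = 3

3


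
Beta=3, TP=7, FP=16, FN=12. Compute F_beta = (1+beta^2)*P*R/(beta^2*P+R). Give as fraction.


P = TP/(TP+FP) = 7/23 = 7/23
R = TP/(TP+FN) = 7/19 = 7/19
beta^2 = 3^2 = 9
(1 + beta^2) = 10
Numerator = (1+beta^2)*P*R = 490/437
Denominator = beta^2*P + R = 63/23 + 7/19 = 1358/437
F_beta = 35/97

35/97


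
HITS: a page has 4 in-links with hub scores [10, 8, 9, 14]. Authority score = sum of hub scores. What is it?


Authority = sum of hub scores of in-linkers
In-link 1: hub score = 10
In-link 2: hub score = 8
In-link 3: hub score = 9
In-link 4: hub score = 14
Authority = 10 + 8 + 9 + 14 = 41

41


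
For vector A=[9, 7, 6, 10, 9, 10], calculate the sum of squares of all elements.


|A|^2 = sum of squared components
A[0]^2 = 9^2 = 81
A[1]^2 = 7^2 = 49
A[2]^2 = 6^2 = 36
A[3]^2 = 10^2 = 100
A[4]^2 = 9^2 = 81
A[5]^2 = 10^2 = 100
Sum = 81 + 49 + 36 + 100 + 81 + 100 = 447

447


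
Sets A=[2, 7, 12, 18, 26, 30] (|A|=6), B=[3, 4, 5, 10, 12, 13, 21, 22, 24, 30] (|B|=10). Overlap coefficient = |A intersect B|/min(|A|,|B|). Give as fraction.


A intersect B = [12, 30]
|A intersect B| = 2
min(|A|, |B|) = min(6, 10) = 6
Overlap = 2 / 6 = 1/3

1/3


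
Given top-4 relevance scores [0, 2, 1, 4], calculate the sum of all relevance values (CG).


Cumulative Gain = sum of relevance scores
Position 1: rel=0, running sum=0
Position 2: rel=2, running sum=2
Position 3: rel=1, running sum=3
Position 4: rel=4, running sum=7
CG = 7

7


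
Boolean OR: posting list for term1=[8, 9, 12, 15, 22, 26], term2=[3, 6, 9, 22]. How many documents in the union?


Boolean OR: find union of posting lists
term1 docs: [8, 9, 12, 15, 22, 26]
term2 docs: [3, 6, 9, 22]
Union: [3, 6, 8, 9, 12, 15, 22, 26]
|union| = 8

8


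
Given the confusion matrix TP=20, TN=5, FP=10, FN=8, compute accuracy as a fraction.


Accuracy = (TP + TN) / (TP + TN + FP + FN)
TP + TN = 20 + 5 = 25
Total = 20 + 5 + 10 + 8 = 43
Accuracy = 25 / 43 = 25/43

25/43


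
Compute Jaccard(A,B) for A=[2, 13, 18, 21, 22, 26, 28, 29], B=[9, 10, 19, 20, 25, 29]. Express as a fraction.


A intersect B = [29]
|A intersect B| = 1
A union B = [2, 9, 10, 13, 18, 19, 20, 21, 22, 25, 26, 28, 29]
|A union B| = 13
Jaccard = 1/13 = 1/13

1/13


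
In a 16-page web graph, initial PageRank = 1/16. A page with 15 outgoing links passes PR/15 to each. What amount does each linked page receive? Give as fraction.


Initial PR = 1/16 = 1/16
Outlinks = 15
Contribution per link = PR / outlinks
= 1/16 / 15
= 1/240

1/240


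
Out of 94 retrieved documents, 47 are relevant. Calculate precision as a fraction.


Precision = relevant_retrieved / total_retrieved
= 47 / 94
= 47 / (47 + 47)
= 1/2

1/2


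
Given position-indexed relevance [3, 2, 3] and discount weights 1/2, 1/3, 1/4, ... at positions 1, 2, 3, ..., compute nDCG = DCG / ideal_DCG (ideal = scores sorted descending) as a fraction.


Position discount weights w_i = 1/(i+1) for i=1..3:
Weights = [1/2, 1/3, 1/4]
Actual relevance: [3, 2, 3]
DCG = 3/2 + 2/3 + 3/4 = 35/12
Ideal relevance (sorted desc): [3, 3, 2]
Ideal DCG = 3/2 + 3/3 + 2/4 = 3
nDCG = DCG / ideal_DCG = 35/12 / 3 = 35/36

35/36


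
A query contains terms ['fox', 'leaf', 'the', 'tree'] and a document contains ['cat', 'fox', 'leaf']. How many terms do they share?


Query terms: ['fox', 'leaf', 'the', 'tree']
Document terms: ['cat', 'fox', 'leaf']
Common terms: ['fox', 'leaf']
Overlap count = 2

2


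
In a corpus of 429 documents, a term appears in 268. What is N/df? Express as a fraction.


IDF ratio = N / df
= 429 / 268
= 429/268

429/268


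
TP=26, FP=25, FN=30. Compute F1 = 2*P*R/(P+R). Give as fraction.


F1 = 2 * P * R / (P + R)
P = TP/(TP+FP) = 26/51 = 26/51
R = TP/(TP+FN) = 26/56 = 13/28
2 * P * R = 2 * 26/51 * 13/28 = 169/357
P + R = 26/51 + 13/28 = 1391/1428
F1 = 169/357 / 1391/1428 = 52/107

52/107


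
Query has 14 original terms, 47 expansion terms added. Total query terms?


Original terms: 14
Expansion terms: 47
Total = 14 + 47 = 61

61


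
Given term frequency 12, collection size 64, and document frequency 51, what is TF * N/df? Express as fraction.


TF * (N/df)
= 12 * (64/51)
= 12 * 64/51
= 256/17

256/17


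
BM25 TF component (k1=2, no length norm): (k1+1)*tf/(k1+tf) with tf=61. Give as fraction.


BM25 TF component = (k1+1)*tf / (k1+tf)
k1 = 2, tf = 61
Numerator = (2+1)*61 = 183
Denominator = 2 + 61 = 63
= 183/63 = 61/21

61/21


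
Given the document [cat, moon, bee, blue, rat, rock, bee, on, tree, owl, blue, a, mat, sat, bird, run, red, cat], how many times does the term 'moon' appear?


Document has 18 words
Scanning for 'moon':
Found at positions: [1]
Count = 1

1


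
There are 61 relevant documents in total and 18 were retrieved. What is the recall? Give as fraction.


Recall = retrieved_relevant / total_relevant
= 18 / 61
= 18 / (18 + 43)
= 18/61

18/61


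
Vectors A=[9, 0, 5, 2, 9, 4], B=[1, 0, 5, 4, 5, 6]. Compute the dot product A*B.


Dot product = sum of element-wise products
A[0]*B[0] = 9*1 = 9
A[1]*B[1] = 0*0 = 0
A[2]*B[2] = 5*5 = 25
A[3]*B[3] = 2*4 = 8
A[4]*B[4] = 9*5 = 45
A[5]*B[5] = 4*6 = 24
Sum = 9 + 0 + 25 + 8 + 45 + 24 = 111

111


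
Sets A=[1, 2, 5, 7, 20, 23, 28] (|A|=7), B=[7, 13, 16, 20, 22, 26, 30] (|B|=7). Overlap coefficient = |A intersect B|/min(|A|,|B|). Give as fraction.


A intersect B = [7, 20]
|A intersect B| = 2
min(|A|, |B|) = min(7, 7) = 7
Overlap = 2 / 7 = 2/7

2/7


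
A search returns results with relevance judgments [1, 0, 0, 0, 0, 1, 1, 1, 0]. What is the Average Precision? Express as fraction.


Computing P@k for each relevant position:
Position 1: relevant, P@1 = 1/1 = 1
Position 2: not relevant
Position 3: not relevant
Position 4: not relevant
Position 5: not relevant
Position 6: relevant, P@6 = 2/6 = 1/3
Position 7: relevant, P@7 = 3/7 = 3/7
Position 8: relevant, P@8 = 4/8 = 1/2
Position 9: not relevant
Sum of P@k = 1 + 1/3 + 3/7 + 1/2 = 95/42
AP = 95/42 / 4 = 95/168

95/168


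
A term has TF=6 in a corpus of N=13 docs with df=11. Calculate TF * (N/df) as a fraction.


TF * (N/df)
= 6 * (13/11)
= 6 * 13/11
= 78/11

78/11


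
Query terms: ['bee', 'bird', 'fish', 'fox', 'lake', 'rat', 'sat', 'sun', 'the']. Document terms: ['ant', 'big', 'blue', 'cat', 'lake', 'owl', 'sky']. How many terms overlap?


Query terms: ['bee', 'bird', 'fish', 'fox', 'lake', 'rat', 'sat', 'sun', 'the']
Document terms: ['ant', 'big', 'blue', 'cat', 'lake', 'owl', 'sky']
Common terms: ['lake']
Overlap count = 1

1


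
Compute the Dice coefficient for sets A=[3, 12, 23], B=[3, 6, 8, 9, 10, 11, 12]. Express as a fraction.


A intersect B = [3, 12]
|A intersect B| = 2
|A| = 3, |B| = 7
Dice = 2*2 / (3+7)
= 4 / 10 = 2/5

2/5


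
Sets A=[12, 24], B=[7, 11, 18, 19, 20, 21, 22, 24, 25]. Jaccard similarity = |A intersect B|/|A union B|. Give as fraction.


A intersect B = [24]
|A intersect B| = 1
A union B = [7, 11, 12, 18, 19, 20, 21, 22, 24, 25]
|A union B| = 10
Jaccard = 1/10 = 1/10

1/10


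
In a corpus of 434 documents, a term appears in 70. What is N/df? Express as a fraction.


IDF ratio = N / df
= 434 / 70
= 31/5

31/5


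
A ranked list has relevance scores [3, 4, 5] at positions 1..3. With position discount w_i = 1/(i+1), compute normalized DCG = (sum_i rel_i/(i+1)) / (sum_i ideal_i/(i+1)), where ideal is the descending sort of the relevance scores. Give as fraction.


Position discount weights w_i = 1/(i+1) for i=1..3:
Weights = [1/2, 1/3, 1/4]
Actual relevance: [3, 4, 5]
DCG = 3/2 + 4/3 + 5/4 = 49/12
Ideal relevance (sorted desc): [5, 4, 3]
Ideal DCG = 5/2 + 4/3 + 3/4 = 55/12
nDCG = DCG / ideal_DCG = 49/12 / 55/12 = 49/55

49/55


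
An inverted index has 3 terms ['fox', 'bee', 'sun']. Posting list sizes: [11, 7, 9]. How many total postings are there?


Summing posting list sizes:
'fox': 11 postings
'bee': 7 postings
'sun': 9 postings
Total = 11 + 7 + 9 = 27

27


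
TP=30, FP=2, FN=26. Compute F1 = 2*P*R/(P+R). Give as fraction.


F1 = 2 * P * R / (P + R)
P = TP/(TP+FP) = 30/32 = 15/16
R = TP/(TP+FN) = 30/56 = 15/28
2 * P * R = 2 * 15/16 * 15/28 = 225/224
P + R = 15/16 + 15/28 = 165/112
F1 = 225/224 / 165/112 = 15/22

15/22


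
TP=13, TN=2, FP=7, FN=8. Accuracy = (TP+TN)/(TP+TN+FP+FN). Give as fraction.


Accuracy = (TP + TN) / (TP + TN + FP + FN)
TP + TN = 13 + 2 = 15
Total = 13 + 2 + 7 + 8 = 30
Accuracy = 15 / 30 = 1/2

1/2


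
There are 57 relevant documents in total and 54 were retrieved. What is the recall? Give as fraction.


Recall = retrieved_relevant / total_relevant
= 54 / 57
= 54 / (54 + 3)
= 18/19

18/19


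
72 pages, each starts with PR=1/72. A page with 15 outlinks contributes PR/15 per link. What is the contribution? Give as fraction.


Initial PR = 1/72 = 1/72
Outlinks = 15
Contribution per link = PR / outlinks
= 1/72 / 15
= 1/1080

1/1080


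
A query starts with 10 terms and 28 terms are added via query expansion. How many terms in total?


Original terms: 10
Expansion terms: 28
Total = 10 + 28 = 38

38


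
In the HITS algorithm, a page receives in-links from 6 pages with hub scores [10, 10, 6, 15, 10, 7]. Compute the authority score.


Authority = sum of hub scores of in-linkers
In-link 1: hub score = 10
In-link 2: hub score = 10
In-link 3: hub score = 6
In-link 4: hub score = 15
In-link 5: hub score = 10
In-link 6: hub score = 7
Authority = 10 + 10 + 6 + 15 + 10 + 7 = 58

58


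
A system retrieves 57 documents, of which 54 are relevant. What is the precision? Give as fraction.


Precision = relevant_retrieved / total_retrieved
= 54 / 57
= 54 / (54 + 3)
= 18/19

18/19


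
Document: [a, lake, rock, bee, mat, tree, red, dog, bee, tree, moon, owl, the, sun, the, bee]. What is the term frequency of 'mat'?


Document has 16 words
Scanning for 'mat':
Found at positions: [4]
Count = 1

1


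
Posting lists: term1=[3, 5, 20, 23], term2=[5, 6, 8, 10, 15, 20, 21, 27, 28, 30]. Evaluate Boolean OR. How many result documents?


Boolean OR: find union of posting lists
term1 docs: [3, 5, 20, 23]
term2 docs: [5, 6, 8, 10, 15, 20, 21, 27, 28, 30]
Union: [3, 5, 6, 8, 10, 15, 20, 21, 23, 27, 28, 30]
|union| = 12

12


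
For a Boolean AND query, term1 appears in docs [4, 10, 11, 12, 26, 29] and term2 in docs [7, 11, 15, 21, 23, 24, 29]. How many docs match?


Boolean AND: find intersection of posting lists
term1 docs: [4, 10, 11, 12, 26, 29]
term2 docs: [7, 11, 15, 21, 23, 24, 29]
Intersection: [11, 29]
|intersection| = 2

2


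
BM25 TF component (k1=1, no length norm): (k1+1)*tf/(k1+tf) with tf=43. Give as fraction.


BM25 TF component = (k1+1)*tf / (k1+tf)
k1 = 1, tf = 43
Numerator = (1+1)*43 = 86
Denominator = 1 + 43 = 44
= 86/44 = 43/22

43/22


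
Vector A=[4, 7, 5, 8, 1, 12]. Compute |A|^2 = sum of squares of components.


|A|^2 = sum of squared components
A[0]^2 = 4^2 = 16
A[1]^2 = 7^2 = 49
A[2]^2 = 5^2 = 25
A[3]^2 = 8^2 = 64
A[4]^2 = 1^2 = 1
A[5]^2 = 12^2 = 144
Sum = 16 + 49 + 25 + 64 + 1 + 144 = 299

299


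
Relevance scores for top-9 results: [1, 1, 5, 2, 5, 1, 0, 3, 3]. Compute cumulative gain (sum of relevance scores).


Cumulative Gain = sum of relevance scores
Position 1: rel=1, running sum=1
Position 2: rel=1, running sum=2
Position 3: rel=5, running sum=7
Position 4: rel=2, running sum=9
Position 5: rel=5, running sum=14
Position 6: rel=1, running sum=15
Position 7: rel=0, running sum=15
Position 8: rel=3, running sum=18
Position 9: rel=3, running sum=21
CG = 21

21


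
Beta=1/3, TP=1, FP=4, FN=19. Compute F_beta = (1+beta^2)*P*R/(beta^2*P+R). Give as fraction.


P = TP/(TP+FP) = 1/5 = 1/5
R = TP/(TP+FN) = 1/20 = 1/20
beta^2 = 1/3^2 = 1/9
(1 + beta^2) = 10/9
Numerator = (1+beta^2)*P*R = 1/90
Denominator = beta^2*P + R = 1/45 + 1/20 = 13/180
F_beta = 2/13

2/13


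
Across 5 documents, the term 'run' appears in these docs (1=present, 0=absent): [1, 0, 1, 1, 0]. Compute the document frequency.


Checking each document for 'run':
Doc 1: present
Doc 2: absent
Doc 3: present
Doc 4: present
Doc 5: absent
df = sum of presences = 1 + 0 + 1 + 1 + 0 = 3

3


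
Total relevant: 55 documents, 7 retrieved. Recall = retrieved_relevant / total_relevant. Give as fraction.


Recall = retrieved_relevant / total_relevant
= 7 / 55
= 7 / (7 + 48)
= 7/55

7/55


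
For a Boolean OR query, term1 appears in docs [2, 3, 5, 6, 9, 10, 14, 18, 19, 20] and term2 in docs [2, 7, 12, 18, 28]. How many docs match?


Boolean OR: find union of posting lists
term1 docs: [2, 3, 5, 6, 9, 10, 14, 18, 19, 20]
term2 docs: [2, 7, 12, 18, 28]
Union: [2, 3, 5, 6, 7, 9, 10, 12, 14, 18, 19, 20, 28]
|union| = 13

13


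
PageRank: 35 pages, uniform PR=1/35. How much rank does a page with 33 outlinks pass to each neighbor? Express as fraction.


Initial PR = 1/35 = 1/35
Outlinks = 33
Contribution per link = PR / outlinks
= 1/35 / 33
= 1/1155

1/1155


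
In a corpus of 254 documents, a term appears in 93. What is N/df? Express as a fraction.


IDF ratio = N / df
= 254 / 93
= 254/93

254/93


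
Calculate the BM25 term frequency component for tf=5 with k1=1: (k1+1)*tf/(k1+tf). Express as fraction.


BM25 TF component = (k1+1)*tf / (k1+tf)
k1 = 1, tf = 5
Numerator = (1+1)*5 = 10
Denominator = 1 + 5 = 6
= 10/6 = 5/3

5/3


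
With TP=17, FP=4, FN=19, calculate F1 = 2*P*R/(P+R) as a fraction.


F1 = 2 * P * R / (P + R)
P = TP/(TP+FP) = 17/21 = 17/21
R = TP/(TP+FN) = 17/36 = 17/36
2 * P * R = 2 * 17/21 * 17/36 = 289/378
P + R = 17/21 + 17/36 = 323/252
F1 = 289/378 / 323/252 = 34/57

34/57


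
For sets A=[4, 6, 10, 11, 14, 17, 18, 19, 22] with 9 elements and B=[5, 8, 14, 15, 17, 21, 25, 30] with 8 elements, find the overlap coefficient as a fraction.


A intersect B = [14, 17]
|A intersect B| = 2
min(|A|, |B|) = min(9, 8) = 8
Overlap = 2 / 8 = 1/4

1/4


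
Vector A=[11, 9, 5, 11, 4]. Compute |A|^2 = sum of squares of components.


|A|^2 = sum of squared components
A[0]^2 = 11^2 = 121
A[1]^2 = 9^2 = 81
A[2]^2 = 5^2 = 25
A[3]^2 = 11^2 = 121
A[4]^2 = 4^2 = 16
Sum = 121 + 81 + 25 + 121 + 16 = 364

364


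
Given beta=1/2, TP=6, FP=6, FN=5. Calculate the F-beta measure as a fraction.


P = TP/(TP+FP) = 6/12 = 1/2
R = TP/(TP+FN) = 6/11 = 6/11
beta^2 = 1/2^2 = 1/4
(1 + beta^2) = 5/4
Numerator = (1+beta^2)*P*R = 15/44
Denominator = beta^2*P + R = 1/8 + 6/11 = 59/88
F_beta = 30/59

30/59


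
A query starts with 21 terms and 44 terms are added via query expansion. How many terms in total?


Original terms: 21
Expansion terms: 44
Total = 21 + 44 = 65

65


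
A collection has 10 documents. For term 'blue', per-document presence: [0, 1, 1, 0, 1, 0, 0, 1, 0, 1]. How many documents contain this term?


Checking each document for 'blue':
Doc 1: absent
Doc 2: present
Doc 3: present
Doc 4: absent
Doc 5: present
Doc 6: absent
Doc 7: absent
Doc 8: present
Doc 9: absent
Doc 10: present
df = sum of presences = 0 + 1 + 1 + 0 + 1 + 0 + 0 + 1 + 0 + 1 = 5

5


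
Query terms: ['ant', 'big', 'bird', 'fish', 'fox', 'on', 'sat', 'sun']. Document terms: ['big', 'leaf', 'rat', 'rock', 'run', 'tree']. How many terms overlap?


Query terms: ['ant', 'big', 'bird', 'fish', 'fox', 'on', 'sat', 'sun']
Document terms: ['big', 'leaf', 'rat', 'rock', 'run', 'tree']
Common terms: ['big']
Overlap count = 1

1


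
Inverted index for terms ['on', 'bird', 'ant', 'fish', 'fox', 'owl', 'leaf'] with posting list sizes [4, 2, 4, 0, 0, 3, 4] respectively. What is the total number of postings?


Summing posting list sizes:
'on': 4 postings
'bird': 2 postings
'ant': 4 postings
'fish': 0 postings
'fox': 0 postings
'owl': 3 postings
'leaf': 4 postings
Total = 4 + 2 + 4 + 0 + 0 + 3 + 4 = 17

17


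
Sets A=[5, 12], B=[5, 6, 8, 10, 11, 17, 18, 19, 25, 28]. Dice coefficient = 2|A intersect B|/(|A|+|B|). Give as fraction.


A intersect B = [5]
|A intersect B| = 1
|A| = 2, |B| = 10
Dice = 2*1 / (2+10)
= 2 / 12 = 1/6

1/6


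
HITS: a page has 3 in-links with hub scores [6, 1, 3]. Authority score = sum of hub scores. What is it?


Authority = sum of hub scores of in-linkers
In-link 1: hub score = 6
In-link 2: hub score = 1
In-link 3: hub score = 3
Authority = 6 + 1 + 3 = 10

10


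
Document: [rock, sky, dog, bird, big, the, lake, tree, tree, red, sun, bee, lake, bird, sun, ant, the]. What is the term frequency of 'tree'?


Document has 17 words
Scanning for 'tree':
Found at positions: [7, 8]
Count = 2

2


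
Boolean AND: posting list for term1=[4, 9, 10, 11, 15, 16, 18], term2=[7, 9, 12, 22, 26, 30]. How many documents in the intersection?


Boolean AND: find intersection of posting lists
term1 docs: [4, 9, 10, 11, 15, 16, 18]
term2 docs: [7, 9, 12, 22, 26, 30]
Intersection: [9]
|intersection| = 1

1


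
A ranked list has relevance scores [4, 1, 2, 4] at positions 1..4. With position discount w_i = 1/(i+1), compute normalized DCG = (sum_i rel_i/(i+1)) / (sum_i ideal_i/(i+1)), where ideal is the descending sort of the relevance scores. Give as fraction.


Position discount weights w_i = 1/(i+1) for i=1..4:
Weights = [1/2, 1/3, 1/4, 1/5]
Actual relevance: [4, 1, 2, 4]
DCG = 4/2 + 1/3 + 2/4 + 4/5 = 109/30
Ideal relevance (sorted desc): [4, 4, 2, 1]
Ideal DCG = 4/2 + 4/3 + 2/4 + 1/5 = 121/30
nDCG = DCG / ideal_DCG = 109/30 / 121/30 = 109/121

109/121


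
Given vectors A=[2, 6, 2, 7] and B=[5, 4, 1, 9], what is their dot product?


Dot product = sum of element-wise products
A[0]*B[0] = 2*5 = 10
A[1]*B[1] = 6*4 = 24
A[2]*B[2] = 2*1 = 2
A[3]*B[3] = 7*9 = 63
Sum = 10 + 24 + 2 + 63 = 99

99


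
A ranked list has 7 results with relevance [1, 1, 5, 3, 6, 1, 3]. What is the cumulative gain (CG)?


Cumulative Gain = sum of relevance scores
Position 1: rel=1, running sum=1
Position 2: rel=1, running sum=2
Position 3: rel=5, running sum=7
Position 4: rel=3, running sum=10
Position 5: rel=6, running sum=16
Position 6: rel=1, running sum=17
Position 7: rel=3, running sum=20
CG = 20

20


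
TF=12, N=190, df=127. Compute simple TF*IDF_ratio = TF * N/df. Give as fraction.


TF * (N/df)
= 12 * (190/127)
= 12 * 190/127
= 2280/127

2280/127


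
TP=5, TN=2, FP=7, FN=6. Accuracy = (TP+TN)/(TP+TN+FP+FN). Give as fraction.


Accuracy = (TP + TN) / (TP + TN + FP + FN)
TP + TN = 5 + 2 = 7
Total = 5 + 2 + 7 + 6 = 20
Accuracy = 7 / 20 = 7/20

7/20


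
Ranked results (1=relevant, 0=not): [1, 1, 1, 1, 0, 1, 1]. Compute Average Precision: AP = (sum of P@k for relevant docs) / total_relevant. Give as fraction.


Computing P@k for each relevant position:
Position 1: relevant, P@1 = 1/1 = 1
Position 2: relevant, P@2 = 2/2 = 1
Position 3: relevant, P@3 = 3/3 = 1
Position 4: relevant, P@4 = 4/4 = 1
Position 5: not relevant
Position 6: relevant, P@6 = 5/6 = 5/6
Position 7: relevant, P@7 = 6/7 = 6/7
Sum of P@k = 1 + 1 + 1 + 1 + 5/6 + 6/7 = 239/42
AP = 239/42 / 6 = 239/252

239/252


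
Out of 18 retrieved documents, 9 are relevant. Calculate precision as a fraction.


Precision = relevant_retrieved / total_retrieved
= 9 / 18
= 9 / (9 + 9)
= 1/2

1/2


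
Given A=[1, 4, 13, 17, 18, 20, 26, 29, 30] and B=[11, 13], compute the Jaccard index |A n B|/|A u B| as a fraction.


A intersect B = [13]
|A intersect B| = 1
A union B = [1, 4, 11, 13, 17, 18, 20, 26, 29, 30]
|A union B| = 10
Jaccard = 1/10 = 1/10

1/10


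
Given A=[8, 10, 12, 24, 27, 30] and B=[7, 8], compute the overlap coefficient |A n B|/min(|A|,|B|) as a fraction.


A intersect B = [8]
|A intersect B| = 1
min(|A|, |B|) = min(6, 2) = 2
Overlap = 1 / 2 = 1/2

1/2


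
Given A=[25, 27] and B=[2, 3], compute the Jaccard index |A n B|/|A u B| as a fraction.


A intersect B = []
|A intersect B| = 0
A union B = [2, 3, 25, 27]
|A union B| = 4
Jaccard = 0/4 = 0

0


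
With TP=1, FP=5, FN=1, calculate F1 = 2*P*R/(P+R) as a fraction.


F1 = 2 * P * R / (P + R)
P = TP/(TP+FP) = 1/6 = 1/6
R = TP/(TP+FN) = 1/2 = 1/2
2 * P * R = 2 * 1/6 * 1/2 = 1/6
P + R = 1/6 + 1/2 = 2/3
F1 = 1/6 / 2/3 = 1/4

1/4


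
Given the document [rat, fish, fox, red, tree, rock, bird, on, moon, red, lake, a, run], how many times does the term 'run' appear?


Document has 13 words
Scanning for 'run':
Found at positions: [12]
Count = 1

1


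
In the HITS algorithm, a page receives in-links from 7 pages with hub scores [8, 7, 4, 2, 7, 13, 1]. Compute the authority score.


Authority = sum of hub scores of in-linkers
In-link 1: hub score = 8
In-link 2: hub score = 7
In-link 3: hub score = 4
In-link 4: hub score = 2
In-link 5: hub score = 7
In-link 6: hub score = 13
In-link 7: hub score = 1
Authority = 8 + 7 + 4 + 2 + 7 + 13 + 1 = 42

42


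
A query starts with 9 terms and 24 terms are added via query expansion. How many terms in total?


Original terms: 9
Expansion terms: 24
Total = 9 + 24 = 33

33


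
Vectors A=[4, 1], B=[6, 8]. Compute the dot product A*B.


Dot product = sum of element-wise products
A[0]*B[0] = 4*6 = 24
A[1]*B[1] = 1*8 = 8
Sum = 24 + 8 = 32

32


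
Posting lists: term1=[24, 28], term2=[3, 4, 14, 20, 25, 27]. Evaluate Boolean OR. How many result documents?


Boolean OR: find union of posting lists
term1 docs: [24, 28]
term2 docs: [3, 4, 14, 20, 25, 27]
Union: [3, 4, 14, 20, 24, 25, 27, 28]
|union| = 8

8


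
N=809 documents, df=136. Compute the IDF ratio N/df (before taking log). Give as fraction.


IDF ratio = N / df
= 809 / 136
= 809/136

809/136


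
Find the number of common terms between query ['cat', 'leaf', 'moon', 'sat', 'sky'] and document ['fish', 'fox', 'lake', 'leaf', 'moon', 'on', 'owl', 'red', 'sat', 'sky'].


Query terms: ['cat', 'leaf', 'moon', 'sat', 'sky']
Document terms: ['fish', 'fox', 'lake', 'leaf', 'moon', 'on', 'owl', 'red', 'sat', 'sky']
Common terms: ['leaf', 'moon', 'sat', 'sky']
Overlap count = 4

4


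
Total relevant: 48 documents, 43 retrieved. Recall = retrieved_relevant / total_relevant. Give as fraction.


Recall = retrieved_relevant / total_relevant
= 43 / 48
= 43 / (43 + 5)
= 43/48

43/48


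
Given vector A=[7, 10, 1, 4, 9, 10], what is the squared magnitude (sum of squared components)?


|A|^2 = sum of squared components
A[0]^2 = 7^2 = 49
A[1]^2 = 10^2 = 100
A[2]^2 = 1^2 = 1
A[3]^2 = 4^2 = 16
A[4]^2 = 9^2 = 81
A[5]^2 = 10^2 = 100
Sum = 49 + 100 + 1 + 16 + 81 + 100 = 347

347


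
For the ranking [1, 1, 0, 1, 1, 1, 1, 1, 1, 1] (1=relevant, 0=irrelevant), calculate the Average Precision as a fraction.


Computing P@k for each relevant position:
Position 1: relevant, P@1 = 1/1 = 1
Position 2: relevant, P@2 = 2/2 = 1
Position 3: not relevant
Position 4: relevant, P@4 = 3/4 = 3/4
Position 5: relevant, P@5 = 4/5 = 4/5
Position 6: relevant, P@6 = 5/6 = 5/6
Position 7: relevant, P@7 = 6/7 = 6/7
Position 8: relevant, P@8 = 7/8 = 7/8
Position 9: relevant, P@9 = 8/9 = 8/9
Position 10: relevant, P@10 = 9/10 = 9/10
Sum of P@k = 1 + 1 + 3/4 + 4/5 + 5/6 + 6/7 + 7/8 + 8/9 + 9/10 = 19919/2520
AP = 19919/2520 / 9 = 19919/22680

19919/22680


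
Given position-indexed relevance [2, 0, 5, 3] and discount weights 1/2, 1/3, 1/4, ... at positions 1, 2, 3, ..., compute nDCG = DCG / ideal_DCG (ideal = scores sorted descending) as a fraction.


Position discount weights w_i = 1/(i+1) for i=1..4:
Weights = [1/2, 1/3, 1/4, 1/5]
Actual relevance: [2, 0, 5, 3]
DCG = 2/2 + 0/3 + 5/4 + 3/5 = 57/20
Ideal relevance (sorted desc): [5, 3, 2, 0]
Ideal DCG = 5/2 + 3/3 + 2/4 + 0/5 = 4
nDCG = DCG / ideal_DCG = 57/20 / 4 = 57/80

57/80


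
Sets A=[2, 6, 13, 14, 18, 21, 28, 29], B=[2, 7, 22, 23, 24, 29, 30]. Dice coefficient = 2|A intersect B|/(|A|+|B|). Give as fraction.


A intersect B = [2, 29]
|A intersect B| = 2
|A| = 8, |B| = 7
Dice = 2*2 / (8+7)
= 4 / 15 = 4/15

4/15


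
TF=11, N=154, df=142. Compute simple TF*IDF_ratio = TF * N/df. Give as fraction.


TF * (N/df)
= 11 * (154/142)
= 11 * 77/71
= 847/71

847/71


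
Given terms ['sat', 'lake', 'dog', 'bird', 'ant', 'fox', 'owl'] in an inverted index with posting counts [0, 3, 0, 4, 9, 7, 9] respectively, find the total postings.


Summing posting list sizes:
'sat': 0 postings
'lake': 3 postings
'dog': 0 postings
'bird': 4 postings
'ant': 9 postings
'fox': 7 postings
'owl': 9 postings
Total = 0 + 3 + 0 + 4 + 9 + 7 + 9 = 32

32


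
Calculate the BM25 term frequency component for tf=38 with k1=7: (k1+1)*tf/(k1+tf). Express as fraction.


BM25 TF component = (k1+1)*tf / (k1+tf)
k1 = 7, tf = 38
Numerator = (7+1)*38 = 304
Denominator = 7 + 38 = 45
= 304/45 = 304/45

304/45


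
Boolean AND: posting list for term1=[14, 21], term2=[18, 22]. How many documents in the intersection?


Boolean AND: find intersection of posting lists
term1 docs: [14, 21]
term2 docs: [18, 22]
Intersection: []
|intersection| = 0

0


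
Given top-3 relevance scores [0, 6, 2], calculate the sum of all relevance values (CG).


Cumulative Gain = sum of relevance scores
Position 1: rel=0, running sum=0
Position 2: rel=6, running sum=6
Position 3: rel=2, running sum=8
CG = 8

8


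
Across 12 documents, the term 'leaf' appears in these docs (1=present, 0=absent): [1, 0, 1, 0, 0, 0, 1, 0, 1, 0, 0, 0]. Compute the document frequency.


Checking each document for 'leaf':
Doc 1: present
Doc 2: absent
Doc 3: present
Doc 4: absent
Doc 5: absent
Doc 6: absent
Doc 7: present
Doc 8: absent
Doc 9: present
Doc 10: absent
Doc 11: absent
Doc 12: absent
df = sum of presences = 1 + 0 + 1 + 0 + 0 + 0 + 1 + 0 + 1 + 0 + 0 + 0 = 4

4


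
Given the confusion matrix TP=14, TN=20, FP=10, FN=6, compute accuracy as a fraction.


Accuracy = (TP + TN) / (TP + TN + FP + FN)
TP + TN = 14 + 20 = 34
Total = 14 + 20 + 10 + 6 = 50
Accuracy = 34 / 50 = 17/25

17/25


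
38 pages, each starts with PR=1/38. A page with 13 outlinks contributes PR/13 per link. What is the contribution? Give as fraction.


Initial PR = 1/38 = 1/38
Outlinks = 13
Contribution per link = PR / outlinks
= 1/38 / 13
= 1/494

1/494


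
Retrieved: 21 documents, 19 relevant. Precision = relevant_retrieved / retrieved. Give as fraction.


Precision = relevant_retrieved / total_retrieved
= 19 / 21
= 19 / (19 + 2)
= 19/21

19/21


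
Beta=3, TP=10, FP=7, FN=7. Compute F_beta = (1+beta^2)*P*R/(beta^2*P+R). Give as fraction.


P = TP/(TP+FP) = 10/17 = 10/17
R = TP/(TP+FN) = 10/17 = 10/17
beta^2 = 3^2 = 9
(1 + beta^2) = 10
Numerator = (1+beta^2)*P*R = 1000/289
Denominator = beta^2*P + R = 90/17 + 10/17 = 100/17
F_beta = 10/17

10/17


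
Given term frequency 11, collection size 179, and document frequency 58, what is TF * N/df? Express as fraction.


TF * (N/df)
= 11 * (179/58)
= 11 * 179/58
= 1969/58

1969/58


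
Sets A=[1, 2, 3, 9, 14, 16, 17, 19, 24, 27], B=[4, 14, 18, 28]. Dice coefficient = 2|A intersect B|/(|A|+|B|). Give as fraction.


A intersect B = [14]
|A intersect B| = 1
|A| = 10, |B| = 4
Dice = 2*1 / (10+4)
= 2 / 14 = 1/7

1/7


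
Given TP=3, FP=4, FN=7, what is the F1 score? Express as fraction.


F1 = 2 * P * R / (P + R)
P = TP/(TP+FP) = 3/7 = 3/7
R = TP/(TP+FN) = 3/10 = 3/10
2 * P * R = 2 * 3/7 * 3/10 = 9/35
P + R = 3/7 + 3/10 = 51/70
F1 = 9/35 / 51/70 = 6/17

6/17


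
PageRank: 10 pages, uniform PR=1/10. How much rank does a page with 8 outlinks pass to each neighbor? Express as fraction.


Initial PR = 1/10 = 1/10
Outlinks = 8
Contribution per link = PR / outlinks
= 1/10 / 8
= 1/80

1/80


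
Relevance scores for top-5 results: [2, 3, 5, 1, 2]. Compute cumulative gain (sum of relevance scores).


Cumulative Gain = sum of relevance scores
Position 1: rel=2, running sum=2
Position 2: rel=3, running sum=5
Position 3: rel=5, running sum=10
Position 4: rel=1, running sum=11
Position 5: rel=2, running sum=13
CG = 13

13


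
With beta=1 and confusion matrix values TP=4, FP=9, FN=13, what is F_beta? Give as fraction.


P = TP/(TP+FP) = 4/13 = 4/13
R = TP/(TP+FN) = 4/17 = 4/17
beta^2 = 1^2 = 1
(1 + beta^2) = 2
Numerator = (1+beta^2)*P*R = 32/221
Denominator = beta^2*P + R = 4/13 + 4/17 = 120/221
F_beta = 4/15

4/15


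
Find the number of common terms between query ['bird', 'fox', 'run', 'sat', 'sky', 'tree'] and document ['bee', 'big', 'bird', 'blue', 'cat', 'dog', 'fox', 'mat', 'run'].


Query terms: ['bird', 'fox', 'run', 'sat', 'sky', 'tree']
Document terms: ['bee', 'big', 'bird', 'blue', 'cat', 'dog', 'fox', 'mat', 'run']
Common terms: ['bird', 'fox', 'run']
Overlap count = 3

3


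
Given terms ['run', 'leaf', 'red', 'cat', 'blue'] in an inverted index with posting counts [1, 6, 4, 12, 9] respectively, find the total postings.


Summing posting list sizes:
'run': 1 postings
'leaf': 6 postings
'red': 4 postings
'cat': 12 postings
'blue': 9 postings
Total = 1 + 6 + 4 + 12 + 9 = 32

32


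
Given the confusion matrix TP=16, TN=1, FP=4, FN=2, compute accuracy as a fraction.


Accuracy = (TP + TN) / (TP + TN + FP + FN)
TP + TN = 16 + 1 = 17
Total = 16 + 1 + 4 + 2 = 23
Accuracy = 17 / 23 = 17/23

17/23


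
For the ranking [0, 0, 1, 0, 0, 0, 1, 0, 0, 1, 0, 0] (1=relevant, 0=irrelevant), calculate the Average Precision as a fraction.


Computing P@k for each relevant position:
Position 1: not relevant
Position 2: not relevant
Position 3: relevant, P@3 = 1/3 = 1/3
Position 4: not relevant
Position 5: not relevant
Position 6: not relevant
Position 7: relevant, P@7 = 2/7 = 2/7
Position 8: not relevant
Position 9: not relevant
Position 10: relevant, P@10 = 3/10 = 3/10
Position 11: not relevant
Position 12: not relevant
Sum of P@k = 1/3 + 2/7 + 3/10 = 193/210
AP = 193/210 / 3 = 193/630

193/630


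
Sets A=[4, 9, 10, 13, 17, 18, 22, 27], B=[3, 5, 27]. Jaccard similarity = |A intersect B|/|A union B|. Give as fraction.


A intersect B = [27]
|A intersect B| = 1
A union B = [3, 4, 5, 9, 10, 13, 17, 18, 22, 27]
|A union B| = 10
Jaccard = 1/10 = 1/10

1/10


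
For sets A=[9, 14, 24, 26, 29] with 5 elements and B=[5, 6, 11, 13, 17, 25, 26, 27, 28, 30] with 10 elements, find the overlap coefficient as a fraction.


A intersect B = [26]
|A intersect B| = 1
min(|A|, |B|) = min(5, 10) = 5
Overlap = 1 / 5 = 1/5

1/5


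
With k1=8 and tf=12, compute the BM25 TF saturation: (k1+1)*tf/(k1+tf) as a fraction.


BM25 TF component = (k1+1)*tf / (k1+tf)
k1 = 8, tf = 12
Numerator = (8+1)*12 = 108
Denominator = 8 + 12 = 20
= 108/20 = 27/5

27/5


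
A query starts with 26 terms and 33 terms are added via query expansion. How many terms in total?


Original terms: 26
Expansion terms: 33
Total = 26 + 33 = 59

59


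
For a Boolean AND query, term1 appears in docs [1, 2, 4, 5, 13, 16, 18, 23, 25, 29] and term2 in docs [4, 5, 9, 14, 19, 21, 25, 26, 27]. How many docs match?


Boolean AND: find intersection of posting lists
term1 docs: [1, 2, 4, 5, 13, 16, 18, 23, 25, 29]
term2 docs: [4, 5, 9, 14, 19, 21, 25, 26, 27]
Intersection: [4, 5, 25]
|intersection| = 3

3


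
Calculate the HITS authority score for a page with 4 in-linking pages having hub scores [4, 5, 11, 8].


Authority = sum of hub scores of in-linkers
In-link 1: hub score = 4
In-link 2: hub score = 5
In-link 3: hub score = 11
In-link 4: hub score = 8
Authority = 4 + 5 + 11 + 8 = 28

28
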